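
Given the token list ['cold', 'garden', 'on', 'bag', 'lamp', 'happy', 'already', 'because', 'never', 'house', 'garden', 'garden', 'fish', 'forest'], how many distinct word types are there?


Listing all tokens and tracking unique types:
  Token 1: 'cold' -> NEW (unique so far: 1)
  Token 2: 'garden' -> NEW (unique so far: 2)
  Token 3: 'on' -> NEW (unique so far: 3)
  Token 4: 'bag' -> NEW (unique so far: 4)
  Token 5: 'lamp' -> NEW (unique so far: 5)
  Token 6: 'happy' -> NEW (unique so far: 6)
  Token 7: 'already' -> NEW (unique so far: 7)
  Token 8: 'because' -> NEW (unique so far: 8)
  Token 9: 'never' -> NEW (unique so far: 9)
  Token 10: 'house' -> NEW (unique so far: 10)
  Token 11: 'garden' -> duplicate (unique so far: 10)
  Token 12: 'garden' -> duplicate (unique so far: 10)
  Token 13: 'fish' -> NEW (unique so far: 11)
  Token 14: 'forest' -> NEW (unique so far: 12)
Unique types: ('already', 'bag', 'because', 'cold', 'fish', 'forest', 'garden', 'happy', 'house', 'lamp', 'never', 'on')
Vocabulary size: 12

12


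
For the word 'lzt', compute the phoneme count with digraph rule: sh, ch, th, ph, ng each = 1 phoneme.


Parsing 'lzt' greedily, digraphs first:
  'l' -> consonant phoneme (phonemes so far: 1)
  'z' -> consonant phoneme (phonemes so far: 2)
  't' -> consonant phoneme (phonemes so far: 3)
Total phonemes: 3

3


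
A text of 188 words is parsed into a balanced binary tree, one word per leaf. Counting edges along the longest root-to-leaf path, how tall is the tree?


In a balanced binary tree with n leaves the deepest leaf is ceil(log2(n)) edges below the root.
log2(188) = 7.5546
ceil(7.5546) = 8
height (edges) = 8

8


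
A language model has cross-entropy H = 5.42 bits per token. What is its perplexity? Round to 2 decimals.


Perplexity formula: PP = 2^H
H = 5.42
PP = 2^5.42
Decompose: 2^5.42 = 2^5 * 2^0.42
2^5 = 32, 2^0.42 ~ 1.3379276
PP ~ 32 * 1.3379276 = 42.8136832
Rounded to 2 decimals: 42.81

42.81


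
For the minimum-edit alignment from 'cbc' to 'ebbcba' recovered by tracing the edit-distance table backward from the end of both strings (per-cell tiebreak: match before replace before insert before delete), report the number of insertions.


Edit distance = 4. Backtracking from cell (3, 6) with preference match > replace > insert > delete,
then listing the resulting alignment 'cbc' -> 'ebbcba' left to right:
  Step 1: insert 'e' [insertion #1]
  Step 2: insert 'b' [insertion #2]
  Step 3: insert 'b' [insertion #3]
  Step 4: keep 'c'
  Step 5: keep 'b'
  Step 6: replace c->a
Total insertions: 3

3


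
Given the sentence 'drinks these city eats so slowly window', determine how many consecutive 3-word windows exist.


Word trigrams from [7] words:
  Trigram 1: (drinks these city)
  Trigram 2: (these city eats)
  Trigram 3: (city eats so)
  Trigram 4: (eats so slowly)
  Trigram 5: (so slowly window)
Total word trigrams: 7 - 2 = 5

5


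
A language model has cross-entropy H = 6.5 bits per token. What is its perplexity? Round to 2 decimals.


Perplexity formula: PP = 2^H
H = 6.5
PP = 2^6.5
Decompose: 2^6.5 = 2^6 * 2^0.5 = 2^6 * sqrt(2)
2^6 = 64, sqrt(2) ~ 1.4142136
PP ~ 64 * 1.4142136 = 90.5096704
Rounded to 2 decimals: 90.51

90.51


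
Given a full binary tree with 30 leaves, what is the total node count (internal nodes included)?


Leaf nodes (terminals): 30
Internal nodes = n - 1 = 30 - 1 = 29
Total = leaves + internal = 30 + 29 = 59

59


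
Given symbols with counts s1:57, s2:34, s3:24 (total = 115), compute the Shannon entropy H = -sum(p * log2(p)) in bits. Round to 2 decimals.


Computing entropy H = -sum(p_i * log2(p_i)):
  s1: p = 57/115 = 0.4957, -p*log2(p) = 0.5019
  s2: p = 34/115 = 0.2957, -p*log2(p) = 0.5198
  s3: p = 24/115 = 0.2087, -p*log2(p) = 0.4718
H = sum of terms = 1.4935
Rounded to 2 decimals: 1.49

1.49


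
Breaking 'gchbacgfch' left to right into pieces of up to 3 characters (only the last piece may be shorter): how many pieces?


'gchbacgfch' has 10 characters.
Chunking with max size 3:
  Chunk 1: 'gch' (positions 0-2)
  Chunk 2: 'bac' (positions 3-5)
  Chunk 3: 'gfc' (positions 6-8)
  Chunk 4: 'h' (positions 9-9)
Total chunks: ceil(10 / 3) = 4

4


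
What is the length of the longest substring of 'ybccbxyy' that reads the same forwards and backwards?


Scanning 'ybccbxyy' for palindromic substrings.
Substring at positions 1-4: 'bccb'.
Check: reverse('bccb') = 'bccb' -> palindrome confirmed.
Neighbouring characters ('y' / 'x') break symmetry, so it cannot extend further.
No longer palindromic substring exists; longest length = 4

4


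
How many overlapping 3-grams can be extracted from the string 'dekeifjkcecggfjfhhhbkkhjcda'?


String 'dekeifjkcecggfjfhhhbkkhjcda' has length L = 27.
Number of overlapping n-grams = L - n + 1
Substituting: 27 - 3 + 1 = 25

25


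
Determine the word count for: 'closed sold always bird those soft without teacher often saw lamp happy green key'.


Counting words by splitting on spaces:
  Word 1: 'closed'
  Word 2: 'sold'
  Word 3: 'always'
  Word 4: 'bird'
  Word 5: 'those'
  Word 6: 'soft'
  Word 7: 'without'
  Word 8: 'teacher'
  Word 9: 'often'
  Word 10: 'saw'
  Word 11: 'lamp'
  Word 12: 'happy'
  Word 13: 'green'
  Word 14: 'key'
Total words: 14

14


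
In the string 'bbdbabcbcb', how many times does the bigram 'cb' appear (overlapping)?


Scanning 'bbdbabcbcb' for bigram 'cb':
  Position 0: 'bb' -> no
  Position 1: 'bd' -> no
  Position 2: 'db' -> no
  Position 3: 'ba' -> no
  Position 4: 'ab' -> no
  Position 5: 'bc' -> no
  Position 6: 'cb' -> MATCH
  Position 7: 'bc' -> no
  Position 8: 'cb' -> MATCH
Total matches: 2

2


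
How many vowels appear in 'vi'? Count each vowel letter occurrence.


Scanning each character of 'vi':
  Position 1: 'v' -> consonant (running count: 0)
  Position 2: 'i' -> vowel (running count: 1)
Total vowels: 1

1


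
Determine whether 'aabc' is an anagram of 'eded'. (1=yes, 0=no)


Sort characters of 'aabc': 'aabc'
Sort characters of 'eded': 'ddee'
Sorted forms differ -> they are NOT anagrams
Result: 0

0


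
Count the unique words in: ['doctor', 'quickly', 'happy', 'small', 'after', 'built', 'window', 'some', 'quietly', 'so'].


Listing all tokens and tracking unique types:
  Token 1: 'doctor' -> NEW (unique so far: 1)
  Token 2: 'quickly' -> NEW (unique so far: 2)
  Token 3: 'happy' -> NEW (unique so far: 3)
  Token 4: 'small' -> NEW (unique so far: 4)
  Token 5: 'after' -> NEW (unique so far: 5)
  Token 6: 'built' -> NEW (unique so far: 6)
  Token 7: 'window' -> NEW (unique so far: 7)
  Token 8: 'some' -> NEW (unique so far: 8)
  Token 9: 'quietly' -> NEW (unique so far: 9)
  Token 10: 'so' -> NEW (unique so far: 10)
Unique types: ('after', 'built', 'doctor', 'happy', 'quickly', 'quietly', 'small', 'so', 'some', 'window')
Vocabulary size: 10

10


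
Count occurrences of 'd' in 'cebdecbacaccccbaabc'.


Scanning 'cebdecbacaccccbaabc' for 'd':
  Position 3: 'd' -> MATCH (count: 1)
Total occurrences of 'd': 1

1


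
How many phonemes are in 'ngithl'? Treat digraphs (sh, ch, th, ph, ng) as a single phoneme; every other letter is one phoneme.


Parsing 'ngithl' greedily, digraphs first:
  'ng' -> digraph (1 consonant phoneme) (phonemes so far: 1)
  'i' -> vowel phoneme (phonemes so far: 2)
  'th' -> digraph (1 consonant phoneme) (phonemes so far: 3)
  'l' -> consonant phoneme (phonemes so far: 4)
Total phonemes: 4

4


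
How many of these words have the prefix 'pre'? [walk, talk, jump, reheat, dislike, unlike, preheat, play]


Checking each word for prefix 'pre':
  'walk' -> no (count: 0)
  'talk' -> no (count: 0)
  'jump' -> no (count: 0)
  'reheat' -> no (count: 0)
  'dislike' -> no (count: 0)
  'unlike' -> no (count: 0)
  'preheat' -> YES, starts with 'pre' (count: 1)
  'play' -> no (count: 1)
Total with prefix 'pre': 1

1


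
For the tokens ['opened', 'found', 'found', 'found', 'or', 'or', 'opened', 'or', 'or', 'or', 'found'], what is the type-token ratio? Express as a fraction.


Tokens: 11
Unique types: ('found', 'opened', 'or') = 3
TTR = 3/11
Already in lowest terms.

3/11


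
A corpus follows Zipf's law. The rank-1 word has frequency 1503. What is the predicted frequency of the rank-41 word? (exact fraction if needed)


Zipf's law: freq(rank) = f1 / rank
f1 = 1503, rank = 41
freq = 1503 / 41
GCD(1503, 41) = 1
Simplified: 1503/41

1503/41


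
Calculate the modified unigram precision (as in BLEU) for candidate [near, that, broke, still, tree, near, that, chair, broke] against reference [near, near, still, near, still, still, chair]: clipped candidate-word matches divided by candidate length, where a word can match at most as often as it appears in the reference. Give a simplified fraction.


Reference word counts: {'chair': 1, 'near': 3, 'still': 3}
Checking each candidate word (with clipping):
  'near' -> in reference (ref count 3, used 1/3) -> match (matches: 1)
  'that' -> not in reference -> no match (matches: 1)
  'broke' -> not in reference -> no match (matches: 1)
  'still' -> in reference (ref count 3, used 1/3) -> match (matches: 2)
  'tree' -> not in reference -> no match (matches: 2)
  'near' -> in reference (ref count 3, used 2/3) -> match (matches: 3)
  'that' -> not in reference -> no match (matches: 3)
  'chair' -> in reference (ref count 1, used 1/1) -> match (matches: 4)
  'broke' -> not in reference -> no match (matches: 4)
Clipped matches: 4, Candidate length: 9
Precision = 4/9

4/9


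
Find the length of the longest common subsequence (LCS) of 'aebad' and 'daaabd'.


DP table for LCS of 'aebad' and 'daaabd':
       d  a  a  a  b  d
    0  0  0  0  0  0  0
  a 0  0  1  1  1  1  1
  e 0  0  1  1  1  1  1
  b 0  0  1  1  1  2  2
  a 0  0  1  2  2  2  2
  d 0  1  1  2  2  2  3
LCS: 'abd'
LCS length = 3

3


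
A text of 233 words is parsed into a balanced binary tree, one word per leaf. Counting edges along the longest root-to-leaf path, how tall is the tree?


In a balanced binary tree with n leaves the deepest leaf is ceil(log2(n)) edges below the root.
log2(233) = 7.8642
ceil(7.8642) = 8
height (edges) = 8

8


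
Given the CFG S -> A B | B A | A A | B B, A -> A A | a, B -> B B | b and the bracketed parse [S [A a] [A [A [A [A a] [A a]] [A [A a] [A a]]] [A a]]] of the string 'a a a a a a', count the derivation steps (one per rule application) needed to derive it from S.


Every bracketed nonterminal node [X ...] in the tree is produced by exactly one rule application.
Reading the tree off as a leftmost derivation:
  Step 1: S  =>  A A   (applied S -> A A)
  Step 2: A A  =>  a A   (applied A -> a)
  Step 3: a A  =>  a A A   (applied A -> A A)
  Step 4: a A A  =>  a A A A   (applied A -> A A)
  Step 5: a A A A  =>  a A A A A   (applied A -> A A)
  Step 6: a A A A A  =>  a a A A A   (applied A -> a)
  Step 7: a a A A A  =>  a a a A A   (applied A -> a)
  Step 8: a a a A A  =>  a a a A A A   (applied A -> A A)
  Step 9: a a a A A A  =>  a a a a A A   (applied A -> a)
  Step 10: a a a a A A  =>  a a a a a A   (applied A -> a)
  Step 11: a a a a a A  =>  a a a a a a   (applied A -> a)
Final yield: a a a a a a
Total rewrite steps: 11

11


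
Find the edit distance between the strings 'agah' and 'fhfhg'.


Building DP table for s1='agah' (len 4) and s2='fhfhg' (len 5):
       f  h  f  h  g
    0  1  2  3  4  5
  a 1  1  2  3  4  5
  g 2  2  2  3  4  4
  a 3  3  3  3  4  5
  h 4  4  3  4  3  4
Edit distance = dp[4][5] = 4

4


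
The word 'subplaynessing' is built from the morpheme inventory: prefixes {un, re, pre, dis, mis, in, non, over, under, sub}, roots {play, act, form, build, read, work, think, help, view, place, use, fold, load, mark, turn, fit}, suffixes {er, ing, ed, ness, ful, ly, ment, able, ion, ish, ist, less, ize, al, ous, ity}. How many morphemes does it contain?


Segmenting 'subplaynessing' against the inventory:
  'sub' -> prefix (morpheme 1)
  'play' -> root (morpheme 2)
  'ness' -> suffix (morpheme 3)
  'ing' -> suffix (morpheme 4)
Total morphemes: 4

4


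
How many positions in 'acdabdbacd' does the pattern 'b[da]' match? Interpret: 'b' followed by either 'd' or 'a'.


Pattern: b[da] means 'b' followed by either 'd' or 'a'.
Scanning 'acdabdbacd' position-by-position:
  Pos 0: window 'ac' -> no
  Pos 1: window 'cd' -> no
  Pos 2: window 'da' -> no
  Pos 3: window 'ab' -> no
  Pos 4: window 'bd' -> MATCH
  Pos 5: window 'db' -> no
  Pos 6: window 'ba' -> MATCH
  Pos 7: window 'ac' -> no
  Pos 8: window 'cd' -> no
  Pos 9: window 'd' -> no
Total matches: 2

2


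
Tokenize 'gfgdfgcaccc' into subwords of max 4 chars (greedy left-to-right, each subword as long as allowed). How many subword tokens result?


'gfgdfgcaccc' has 11 characters.
Chunking with max size 4:
  Chunk 1: 'gfgd' (positions 0-3)
  Chunk 2: 'fgca' (positions 4-7)
  Chunk 3: 'ccc' (positions 8-10)
Total chunks: ceil(11 / 4) = 3

3


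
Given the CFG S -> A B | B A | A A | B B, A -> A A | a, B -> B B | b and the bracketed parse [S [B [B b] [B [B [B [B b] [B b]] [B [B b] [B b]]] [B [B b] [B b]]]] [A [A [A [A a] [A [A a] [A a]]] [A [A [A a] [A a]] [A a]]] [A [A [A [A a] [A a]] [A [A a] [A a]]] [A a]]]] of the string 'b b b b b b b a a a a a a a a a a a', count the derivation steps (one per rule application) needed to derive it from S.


Every bracketed nonterminal node [X ...] in the tree is produced by exactly one rule application.
Reading the tree off as a leftmost derivation:
  Step 1: S  =>  B A   (applied S -> B A)
  Step 2: B A  =>  B B A   (applied B -> B B)
  Step 3: B B A  =>  b B A   (applied B -> b)
  Step 4: b B A  =>  b B B A   (applied B -> B B)
  Step 5: b B B A  =>  b B B B A   (applied B -> B B)
  Step 6: b B B B A  =>  b B B B B A   (applied B -> B B)
  Step 7: b B B B B A  =>  b b B B B A   (applied B -> b)
  Step 8: b b B B B A  =>  b b b B B A   (applied B -> b)
  Step 9: b b b B B A  =>  b b b B B B A   (applied B -> B B)
  Step 10: b b b B B B A  =>  b b b b B B A   (applied B -> b)
  Step 11: b b b b B B A  =>  b b b b b B A   (applied B -> b)
  Step 12: b b b b b B A  =>  b b b b b B B A   (applied B -> B B)
  Step 13: b b b b b B B A  =>  b b b b b b B A   (applied B -> b)
  Step 14: b b b b b b B A  =>  b b b b b b b A   (applied B -> b)
  Step 15: b b b b b b b A  =>  b b b b b b b A A   (applied A -> A A)
  Step 16: b b b b b b b A A  =>  b b b b b b b A A A   (applied A -> A A)
  Step 17: b b b b b b b A A A  =>  b b b b b b b A A A A   (applied A -> A A)
  Step 18: b b b b b b b A A A A  =>  b b b b b b b a A A A   (applied A -> a)
  Step 19: b b b b b b b a A A A  =>  b b b b b b b a A A A A   (applied A -> A A)
  Step 20: b b b b b b b a A A A A  =>  b b b b b b b a a A A A   (applied A -> a)
  Step 21: b b b b b b b a a A A A  =>  b b b b b b b a a a A A   (applied A -> a)
  Step 22: b b b b b b b a a a A A  =>  b b b b b b b a a a A A A   (applied A -> A A)
  Step 23: b b b b b b b a a a A A A  =>  b b b b b b b a a a A A A A   (applied A -> A A)
  Step 24: b b b b b b b a a a A A A A  =>  b b b b b b b a a a a A A A   (applied A -> a)
  Step 25: b b b b b b b a a a a A A A  =>  b b b b b b b a a a a a A A   (applied A -> a)
  Step 26: b b b b b b b a a a a a A A  =>  b b b b b b b a a a a a a A   (applied A -> a)
  Step 27: b b b b b b b a a a a a a A  =>  b b b b b b b a a a a a a A A   (applied A -> A A)
  Step 28: b b b b b b b a a a a a a A A  =>  b b b b b b b a a a a a a A A A   (applied A -> A A)
  Step 29: b b b b b b b a a a a a a A A A  =>  b b b b b b b a a a a a a A A A A   (applied A -> A A)
  Step 30: b b b b b b b a a a a a a A A A A  =>  b b b b b b b a a a a a a a A A A   (applied A -> a)
  Step 31: b b b b b b b a a a a a a a A A A  =>  b b b b b b b a a a a a a a a A A   (applied A -> a)
  Step 32: b b b b b b b a a a a a a a a A A  =>  b b b b b b b a a a a a a a a A A A   (applied A -> A A)
  Step 33: b b b b b b b a a a a a a a a A A A  =>  b b b b b b b a a a a a a a a a A A   (applied A -> a)
  Step 34: b b b b b b b a a a a a a a a a A A  =>  b b b b b b b a a a a a a a a a a A   (applied A -> a)
  Step 35: b b b b b b b a a a a a a a a a a A  =>  b b b b b b b a a a a a a a a a a a   (applied A -> a)
Final yield: b b b b b b b a a a a a a a a a a a
Total rewrite steps: 35

35


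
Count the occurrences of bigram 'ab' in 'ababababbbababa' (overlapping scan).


Scanning 'ababababbbababa' for bigram 'ab':
  Position 0: 'ab' -> MATCH
  Position 1: 'ba' -> no
  Position 2: 'ab' -> MATCH
  Position 3: 'ba' -> no
  Position 4: 'ab' -> MATCH
  Position 5: 'ba' -> no
  Position 6: 'ab' -> MATCH
  Position 7: 'bb' -> no
  Position 8: 'bb' -> no
  Position 9: 'ba' -> no
  Position 10: 'ab' -> MATCH
  Position 11: 'ba' -> no
  Position 12: 'ab' -> MATCH
  Position 13: 'ba' -> no
Total matches: 6

6


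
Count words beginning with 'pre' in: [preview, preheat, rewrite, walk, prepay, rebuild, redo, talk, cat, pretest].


Checking each word for prefix 'pre':
  'preview' -> YES, starts with 'pre' (count: 1)
  'preheat' -> YES, starts with 'pre' (count: 2)
  'rewrite' -> no (count: 2)
  'walk' -> no (count: 2)
  'prepay' -> YES, starts with 'pre' (count: 3)
  'rebuild' -> no (count: 3)
  'redo' -> no (count: 3)
  'talk' -> no (count: 3)
  'cat' -> no (count: 3)
  'pretest' -> YES, starts with 'pre' (count: 4)
Total with prefix 'pre': 4

4


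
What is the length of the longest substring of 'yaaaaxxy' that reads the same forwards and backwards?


Scanning 'yaaaaxxy' for palindromic substrings.
Substring at positions 1-4: 'aaaa'.
Check: reverse('aaaa') = 'aaaa' -> palindrome confirmed.
Neighbouring characters ('y' / 'x') break symmetry, so it cannot extend further.
No longer palindromic substring exists; longest length = 4

4


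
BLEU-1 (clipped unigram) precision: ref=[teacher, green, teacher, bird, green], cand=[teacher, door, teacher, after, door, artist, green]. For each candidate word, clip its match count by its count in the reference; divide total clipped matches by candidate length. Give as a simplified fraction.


Reference word counts: {'bird': 1, 'green': 2, 'teacher': 2}
Checking each candidate word (with clipping):
  'teacher' -> in reference (ref count 2, used 1/2) -> match (matches: 1)
  'door' -> not in reference -> no match (matches: 1)
  'teacher' -> in reference (ref count 2, used 2/2) -> match (matches: 2)
  'after' -> not in reference -> no match (matches: 2)
  'door' -> not in reference -> no match (matches: 2)
  'artist' -> not in reference -> no match (matches: 2)
  'green' -> in reference (ref count 2, used 1/2) -> match (matches: 3)
Clipped matches: 3, Candidate length: 7
Precision = 3/7

3/7


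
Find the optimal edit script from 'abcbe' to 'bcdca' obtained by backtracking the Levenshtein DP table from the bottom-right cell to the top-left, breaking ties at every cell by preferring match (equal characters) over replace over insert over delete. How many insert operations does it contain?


Edit distance = 4. Backtracking from cell (5, 5) with preference match > replace > insert > delete,
then listing the resulting alignment 'abcbe' -> 'bcdca' left to right:
  Step 1: delete 'a'
  Step 2: keep 'b'
  Step 3: keep 'c'
  Step 4: insert 'd' [insertion #1]
  Step 5: replace b->c
  Step 6: replace e->a
Total insertions: 1

1


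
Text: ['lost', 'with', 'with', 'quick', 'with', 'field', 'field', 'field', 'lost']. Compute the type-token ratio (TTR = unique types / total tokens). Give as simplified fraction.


Tokens: 9
Unique types: ('field', 'lost', 'quick', 'with') = 4
TTR = 4/9
Already in lowest terms.

4/9


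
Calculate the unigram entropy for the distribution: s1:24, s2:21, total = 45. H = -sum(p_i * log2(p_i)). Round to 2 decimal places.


Computing entropy H = -sum(p_i * log2(p_i)):
  s1: p = 24/45 = 0.5333, -p*log2(p) = 0.4837
  s2: p = 21/45 = 0.4667, -p*log2(p) = 0.5131
H = sum of terms = 0.9968
Rounded to 2 decimals: 1.00

1.00


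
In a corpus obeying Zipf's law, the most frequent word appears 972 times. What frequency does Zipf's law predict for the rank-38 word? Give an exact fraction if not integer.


Zipf's law: freq(rank) = f1 / rank
f1 = 972, rank = 38
freq = 972 / 38
GCD(972, 38) = 2
Simplified: 486/19

486/19


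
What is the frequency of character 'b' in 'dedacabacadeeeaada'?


Scanning 'dedacabacadeeeaada' for 'b':
  Position 6: 'b' -> MATCH (count: 1)
Total occurrences of 'b': 1

1


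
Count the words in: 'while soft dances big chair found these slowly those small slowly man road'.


Counting words by splitting on spaces:
  Word 1: 'while'
  Word 2: 'soft'
  Word 3: 'dances'
  Word 4: 'big'
  Word 5: 'chair'
  Word 6: 'found'
  Word 7: 'these'
  Word 8: 'slowly'
  Word 9: 'those'
  Word 10: 'small'
  Word 11: 'slowly'
  Word 12: 'man'
  Word 13: 'road'
Total words: 13

13


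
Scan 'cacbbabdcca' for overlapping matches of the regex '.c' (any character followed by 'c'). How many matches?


Pattern: .c means any character followed by 'c'.
Scanning 'cacbbabdcca' position-by-position:
  Pos 0: window 'ca' -> no
  Pos 1: window 'ac' -> MATCH
  Pos 2: window 'cb' -> no
  Pos 3: window 'bb' -> no
  Pos 4: window 'ba' -> no
  Pos 5: window 'ab' -> no
  Pos 6: window 'bd' -> no
  Pos 7: window 'dc' -> MATCH
  Pos 8: window 'cc' -> MATCH
  Pos 9: window 'ca' -> no
  Pos 10: window 'a' -> no
Total matches: 3

3


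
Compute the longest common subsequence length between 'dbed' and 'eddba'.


DP table for LCS of 'dbed' and 'eddba':
       e  d  d  b  a
    0  0  0  0  0  0
  d 0  0  1  1  1  1
  b 0  0  1  1  2  2
  e 0  1  1  1  2  2
  d 0  1  2  2  2  2
LCS: 'db'
LCS length = 2

2


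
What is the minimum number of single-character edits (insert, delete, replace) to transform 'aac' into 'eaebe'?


Building DP table for s1='aac' (len 3) and s2='eaebe' (len 5):
       e  a  e  b  e
    0  1  2  3  4  5
  a 1  1  1  2  3  4
  a 2  2  1  2  3  4
  c 3  3  2  2  3  4
Edit distance = dp[3][5] = 4

4


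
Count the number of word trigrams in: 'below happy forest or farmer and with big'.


Word trigrams from [8] words:
  Trigram 1: (below happy forest)
  Trigram 2: (happy forest or)
  Trigram 3: (forest or farmer)
  Trigram 4: (or farmer and)
  Trigram 5: (farmer and with)
  Trigram 6: (and with big)
Total word trigrams: 8 - 2 = 6

6


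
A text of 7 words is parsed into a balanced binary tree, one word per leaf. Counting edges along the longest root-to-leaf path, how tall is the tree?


In a balanced binary tree with n leaves the deepest leaf is ceil(log2(n)) edges below the root.
log2(7) = 2.8074
ceil(2.8074) = 3
height (edges) = 3

3


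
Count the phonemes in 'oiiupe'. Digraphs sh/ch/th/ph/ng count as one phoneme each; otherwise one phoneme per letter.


Parsing 'oiiupe' greedily, digraphs first:
  'o' -> vowel phoneme (phonemes so far: 1)
  'i' -> vowel phoneme (phonemes so far: 2)
  'i' -> vowel phoneme (phonemes so far: 3)
  'u' -> vowel phoneme (phonemes so far: 4)
  'p' -> consonant phoneme (phonemes so far: 5)
  'e' -> vowel phoneme (phonemes so far: 6)
Total phonemes: 6

6


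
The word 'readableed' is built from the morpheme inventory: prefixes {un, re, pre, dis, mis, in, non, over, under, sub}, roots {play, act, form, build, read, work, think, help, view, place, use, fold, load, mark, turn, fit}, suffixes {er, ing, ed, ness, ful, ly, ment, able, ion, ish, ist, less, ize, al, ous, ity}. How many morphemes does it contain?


Segmenting 'readableed' against the inventory:
  'read' -> root (morpheme 1)
  'able' -> suffix (morpheme 2)
  'ed' -> suffix (morpheme 3)
Total morphemes: 3

3


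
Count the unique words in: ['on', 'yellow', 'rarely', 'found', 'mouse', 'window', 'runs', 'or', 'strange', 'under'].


Listing all tokens and tracking unique types:
  Token 1: 'on' -> NEW (unique so far: 1)
  Token 2: 'yellow' -> NEW (unique so far: 2)
  Token 3: 'rarely' -> NEW (unique so far: 3)
  Token 4: 'found' -> NEW (unique so far: 4)
  Token 5: 'mouse' -> NEW (unique so far: 5)
  Token 6: 'window' -> NEW (unique so far: 6)
  Token 7: 'runs' -> NEW (unique so far: 7)
  Token 8: 'or' -> NEW (unique so far: 8)
  Token 9: 'strange' -> NEW (unique so far: 9)
  Token 10: 'under' -> NEW (unique so far: 10)
Unique types: ('found', 'mouse', 'on', 'or', 'rarely', 'runs', 'strange', 'under', 'window', 'yellow')
Vocabulary size: 10

10


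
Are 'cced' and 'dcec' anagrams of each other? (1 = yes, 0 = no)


Sort characters of 'cced': 'ccde'
Sort characters of 'dcec': 'ccde'
Sorted forms match -> they ARE anagrams
Result: 1

1


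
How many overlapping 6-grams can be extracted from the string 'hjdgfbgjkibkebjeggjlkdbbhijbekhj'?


String 'hjdgfbgjkibkebjeggjlkdbbhijbekhj' has length L = 32.
Number of overlapping n-grams = L - n + 1
Substituting: 32 - 6 + 1 = 27

27


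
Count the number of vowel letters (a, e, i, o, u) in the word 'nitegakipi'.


Scanning each character of 'nitegakipi':
  Position 1: 'n' -> consonant (running count: 0)
  Position 2: 'i' -> vowel (running count: 1)
  Position 3: 't' -> consonant (running count: 1)
  Position 4: 'e' -> vowel (running count: 2)
  Position 5: 'g' -> consonant (running count: 2)
  Position 6: 'a' -> vowel (running count: 3)
  Position 7: 'k' -> consonant (running count: 3)
  Position 8: 'i' -> vowel (running count: 4)
  Position 9: 'p' -> consonant (running count: 4)
  Position 10: 'i' -> vowel (running count: 5)
Total vowels: 5

5


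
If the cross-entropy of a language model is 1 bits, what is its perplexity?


Perplexity formula: PP = 2^H
H = 1
PP = 2^1
Steps: 2^1 = 2
PP = 2

2


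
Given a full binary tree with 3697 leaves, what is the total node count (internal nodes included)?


Leaf nodes (terminals): 3697
Internal nodes = n - 1 = 3697 - 1 = 3696
Total = leaves + internal = 3697 + 3696 = 7393

7393


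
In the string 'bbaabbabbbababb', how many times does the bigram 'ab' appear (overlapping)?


Scanning 'bbaabbabbbababb' for bigram 'ab':
  Position 0: 'bb' -> no
  Position 1: 'ba' -> no
  Position 2: 'aa' -> no
  Position 3: 'ab' -> MATCH
  Position 4: 'bb' -> no
  Position 5: 'ba' -> no
  Position 6: 'ab' -> MATCH
  Position 7: 'bb' -> no
  Position 8: 'bb' -> no
  Position 9: 'ba' -> no
  Position 10: 'ab' -> MATCH
  Position 11: 'ba' -> no
  Position 12: 'ab' -> MATCH
  Position 13: 'bb' -> no
Total matches: 4

4


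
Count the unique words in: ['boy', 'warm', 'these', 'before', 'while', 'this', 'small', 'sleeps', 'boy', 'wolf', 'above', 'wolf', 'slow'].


Listing all tokens and tracking unique types:
  Token 1: 'boy' -> NEW (unique so far: 1)
  Token 2: 'warm' -> NEW (unique so far: 2)
  Token 3: 'these' -> NEW (unique so far: 3)
  Token 4: 'before' -> NEW (unique so far: 4)
  Token 5: 'while' -> NEW (unique so far: 5)
  Token 6: 'this' -> NEW (unique so far: 6)
  Token 7: 'small' -> NEW (unique so far: 7)
  Token 8: 'sleeps' -> NEW (unique so far: 8)
  Token 9: 'boy' -> duplicate (unique so far: 8)
  Token 10: 'wolf' -> NEW (unique so far: 9)
  Token 11: 'above' -> NEW (unique so far: 10)
  Token 12: 'wolf' -> duplicate (unique so far: 10)
  Token 13: 'slow' -> NEW (unique so far: 11)
Unique types: ('above', 'before', 'boy', 'sleeps', 'slow', 'small', 'these', 'this', 'warm', 'while', 'wolf')
Vocabulary size: 11

11


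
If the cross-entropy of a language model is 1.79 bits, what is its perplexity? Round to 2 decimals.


Perplexity formula: PP = 2^H
H = 1.79
PP = 2^1.79
Decompose: 2^1.79 = 2^1 * 2^0.79
2^1 = 2, 2^0.79 ~ 1.7290745
PP ~ 2 * 1.7290745 = 3.4581490
Rounded to 2 decimals: 3.46

3.46


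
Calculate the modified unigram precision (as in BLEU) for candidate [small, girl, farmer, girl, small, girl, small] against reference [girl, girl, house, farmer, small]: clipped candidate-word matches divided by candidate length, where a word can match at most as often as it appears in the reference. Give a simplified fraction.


Reference word counts: {'farmer': 1, 'girl': 2, 'house': 1, 'small': 1}
Checking each candidate word (with clipping):
  'small' -> in reference (ref count 1, used 1/1) -> match (matches: 1)
  'girl' -> in reference (ref count 2, used 1/2) -> match (matches: 2)
  'farmer' -> in reference (ref count 1, used 1/1) -> match (matches: 3)
  'girl' -> in reference (ref count 2, used 2/2) -> match (matches: 4)
  'small' -> ref count 1 already used up (1/1) -> clipped, no match (matches: 4)
  'girl' -> ref count 2 already used up (2/2) -> clipped, no match (matches: 4)
  'small' -> ref count 1 already used up (1/1) -> clipped, no match (matches: 4)
Clipped matches: 4, Candidate length: 7
Precision = 4/7

4/7


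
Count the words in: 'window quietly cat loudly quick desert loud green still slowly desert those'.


Counting words by splitting on spaces:
  Word 1: 'window'
  Word 2: 'quietly'
  Word 3: 'cat'
  Word 4: 'loudly'
  Word 5: 'quick'
  Word 6: 'desert'
  Word 7: 'loud'
  Word 8: 'green'
  Word 9: 'still'
  Word 10: 'slowly'
  Word 11: 'desert'
  Word 12: 'those'
Total words: 12

12


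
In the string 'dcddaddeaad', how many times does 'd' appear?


Scanning 'dcddaddeaad' for 'd':
  Position 0: 'd' -> MATCH (count: 1)
  Position 2: 'd' -> MATCH (count: 2)
  Position 3: 'd' -> MATCH (count: 3)
  Position 5: 'd' -> MATCH (count: 4)
  Position 6: 'd' -> MATCH (count: 5)
  Position 10: 'd' -> MATCH (count: 6)
Total occurrences of 'd': 6

6


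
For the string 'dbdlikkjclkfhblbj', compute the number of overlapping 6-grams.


String 'dbdlikkjclkfhblbj' has length L = 17.
Number of overlapping n-grams = L - n + 1
Substituting: 17 - 6 + 1 = 12

12


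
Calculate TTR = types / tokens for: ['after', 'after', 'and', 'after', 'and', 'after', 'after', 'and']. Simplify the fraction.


Tokens: 8
Unique types: ('after', 'and') = 2
TTR = 2/8
Simplify: divide both by 2 -> 1/4
TTR = 1/4

1/4


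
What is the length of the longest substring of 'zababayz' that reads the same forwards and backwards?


Scanning 'zababayz' for palindromic substrings.
Substring at positions 1-5: 'ababa'.
Check: reverse('ababa') = 'ababa' -> palindrome confirmed.
Neighbouring characters ('z' / 'y') break symmetry, so it cannot extend further.
No longer palindromic substring exists; longest length = 5

5


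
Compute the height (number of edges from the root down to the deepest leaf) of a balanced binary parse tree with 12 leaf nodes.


In a balanced binary tree with n leaves the deepest leaf is ceil(log2(n)) edges below the root.
log2(12) = 3.5850
ceil(3.5850) = 4
height (edges) = 4

4


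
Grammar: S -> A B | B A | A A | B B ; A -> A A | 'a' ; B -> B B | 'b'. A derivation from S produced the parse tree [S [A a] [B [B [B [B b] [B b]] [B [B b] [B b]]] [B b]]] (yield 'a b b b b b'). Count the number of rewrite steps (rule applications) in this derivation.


Every bracketed nonterminal node [X ...] in the tree is produced by exactly one rule application.
Reading the tree off as a leftmost derivation:
  Step 1: S  =>  A B   (applied S -> A B)
  Step 2: A B  =>  a B   (applied A -> a)
  Step 3: a B  =>  a B B   (applied B -> B B)
  Step 4: a B B  =>  a B B B   (applied B -> B B)
  Step 5: a B B B  =>  a B B B B   (applied B -> B B)
  Step 6: a B B B B  =>  a b B B B   (applied B -> b)
  Step 7: a b B B B  =>  a b b B B   (applied B -> b)
  Step 8: a b b B B  =>  a b b B B B   (applied B -> B B)
  Step 9: a b b B B B  =>  a b b b B B   (applied B -> b)
  Step 10: a b b b B B  =>  a b b b b B   (applied B -> b)
  Step 11: a b b b b B  =>  a b b b b b   (applied B -> b)
Final yield: a b b b b b
Total rewrite steps: 11

11


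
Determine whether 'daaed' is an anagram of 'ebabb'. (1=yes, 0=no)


Sort characters of 'daaed': 'aadde'
Sort characters of 'ebabb': 'abbbe'
Sorted forms differ -> they are NOT anagrams
Result: 0

0


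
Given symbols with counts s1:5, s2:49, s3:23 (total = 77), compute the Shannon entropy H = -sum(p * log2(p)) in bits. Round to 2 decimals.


Computing entropy H = -sum(p_i * log2(p_i)):
  s1: p = 5/77 = 0.0649, -p*log2(p) = 0.2562
  s2: p = 49/77 = 0.6364, -p*log2(p) = 0.4150
  s3: p = 23/77 = 0.2987, -p*log2(p) = 0.5207
H = sum of terms = 1.1919
Rounded to 2 decimals: 1.19

1.19


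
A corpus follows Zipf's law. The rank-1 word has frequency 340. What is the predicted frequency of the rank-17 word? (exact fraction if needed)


Zipf's law: freq(rank) = f1 / rank
f1 = 340, rank = 17
freq = 340 / 17
= 20

20


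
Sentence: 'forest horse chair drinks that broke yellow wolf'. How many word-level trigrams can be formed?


Word trigrams from [8] words:
  Trigram 1: (forest horse chair)
  Trigram 2: (horse chair drinks)
  Trigram 3: (chair drinks that)
  Trigram 4: (drinks that broke)
  Trigram 5: (that broke yellow)
  Trigram 6: (broke yellow wolf)
Total word trigrams: 8 - 2 = 6

6


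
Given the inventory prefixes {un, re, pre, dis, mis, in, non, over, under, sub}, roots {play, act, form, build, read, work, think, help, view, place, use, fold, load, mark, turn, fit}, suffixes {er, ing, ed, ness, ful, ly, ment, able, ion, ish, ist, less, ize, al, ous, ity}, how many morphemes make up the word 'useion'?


Segmenting 'useion' against the inventory:
  'use' -> root (morpheme 1)
  'ion' -> suffix (morpheme 2)
Total morphemes: 2

2


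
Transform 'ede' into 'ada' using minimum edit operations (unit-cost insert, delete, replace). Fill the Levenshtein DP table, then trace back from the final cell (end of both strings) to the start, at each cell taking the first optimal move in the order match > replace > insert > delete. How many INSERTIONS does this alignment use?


Edit distance = 2. Backtracking from cell (3, 3) with preference match > replace > insert > delete,
then listing the resulting alignment 'ede' -> 'ada' left to right:
  Step 1: replace e->a
  Step 2: keep 'd'
  Step 3: replace e->a
Total insertions: 0

0


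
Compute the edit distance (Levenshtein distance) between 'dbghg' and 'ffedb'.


Building DP table for s1='dbghg' (len 5) and s2='ffedb' (len 5):
       f  f  e  d  b
    0  1  2  3  4  5
  d 1  1  2  3  3  4
  b 2  2  2  3  4  3
  g 3  3  3  3  4  4
  h 4  4  4  4  4  5
  g 5  5  5  5  5  5
Edit distance = dp[5][5] = 5

5


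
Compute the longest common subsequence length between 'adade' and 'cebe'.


DP table for LCS of 'adade' and 'cebe':
       c  e  b  e
    0  0  0  0  0
  a 0  0  0  0  0
  d 0  0  0  0  0
  a 0  0  0  0  0
  d 0  0  0  0  0
  e 0  0  1  1  1
LCS: 'e'
LCS length = 1

1


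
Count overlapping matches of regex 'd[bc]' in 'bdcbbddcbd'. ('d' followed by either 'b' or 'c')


Pattern: d[bc] means 'd' followed by either 'b' or 'c'.
Scanning 'bdcbbddcbd' position-by-position:
  Pos 0: window 'bd' -> no
  Pos 1: window 'dc' -> MATCH
  Pos 2: window 'cb' -> no
  Pos 3: window 'bb' -> no
  Pos 4: window 'bd' -> no
  Pos 5: window 'dd' -> no
  Pos 6: window 'dc' -> MATCH
  Pos 7: window 'cb' -> no
  Pos 8: window 'bd' -> no
  Pos 9: window 'd' -> no
Total matches: 2

2


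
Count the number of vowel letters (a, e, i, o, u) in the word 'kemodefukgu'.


Scanning each character of 'kemodefukgu':
  Position 1: 'k' -> consonant (running count: 0)
  Position 2: 'e' -> vowel (running count: 1)
  Position 3: 'm' -> consonant (running count: 1)
  Position 4: 'o' -> vowel (running count: 2)
  Position 5: 'd' -> consonant (running count: 2)
  Position 6: 'e' -> vowel (running count: 3)
  Position 7: 'f' -> consonant (running count: 3)
  Position 8: 'u' -> vowel (running count: 4)
  Position 9: 'k' -> consonant (running count: 4)
  Position 10: 'g' -> consonant (running count: 4)
  Position 11: 'u' -> vowel (running count: 5)
Total vowels: 5

5


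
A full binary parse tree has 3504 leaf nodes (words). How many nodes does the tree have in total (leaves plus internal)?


Leaf nodes (terminals): 3504
Internal nodes = n - 1 = 3504 - 1 = 3503
Total = leaves + internal = 3504 + 3503 = 7007

7007


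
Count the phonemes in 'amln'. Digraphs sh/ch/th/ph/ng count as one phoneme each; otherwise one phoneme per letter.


Parsing 'amln' greedily, digraphs first:
  'a' -> vowel phoneme (phonemes so far: 1)
  'm' -> consonant phoneme (phonemes so far: 2)
  'l' -> consonant phoneme (phonemes so far: 3)
  'n' -> consonant phoneme (phonemes so far: 4)
Total phonemes: 4

4


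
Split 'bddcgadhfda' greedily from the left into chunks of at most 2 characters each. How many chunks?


'bddcgadhfda' has 11 characters.
Chunking with max size 2:
  Chunk 1: 'bd' (positions 0-1)
  Chunk 2: 'dc' (positions 2-3)
  Chunk 3: 'ga' (positions 4-5)
  Chunk 4: 'dh' (positions 6-7)
  Chunk 5: 'fd' (positions 8-9)
  Chunk 6: 'a' (positions 10-10)
Total chunks: ceil(11 / 2) = 6

6


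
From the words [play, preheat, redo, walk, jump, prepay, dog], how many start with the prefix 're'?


Checking each word for prefix 're':
  'play' -> no (count: 0)
  'preheat' -> no (count: 0)
  'redo' -> YES, starts with 're' (count: 1)
  'walk' -> no (count: 1)
  'jump' -> no (count: 1)
  'prepay' -> no (count: 1)
  'dog' -> no (count: 1)
Total with prefix 're': 1

1


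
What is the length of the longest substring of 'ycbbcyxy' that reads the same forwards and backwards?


Scanning 'ycbbcyxy' for palindromic substrings.
Substring at positions 0-5: 'ycbbcy'.
Check: reverse('ycbbcy') = 'ycbbcy' -> palindrome confirmed.
Neighbouring characters ('-' / 'x') break symmetry, so it cannot extend further.
No longer palindromic substring exists; longest length = 6

6


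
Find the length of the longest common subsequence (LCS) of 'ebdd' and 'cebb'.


DP table for LCS of 'ebdd' and 'cebb':
       c  e  b  b
    0  0  0  0  0
  e 0  0  1  1  1
  b 0  0  1  2  2
  d 0  0  1  2  2
  d 0  0  1  2  2
LCS: 'eb'
LCS length = 2

2


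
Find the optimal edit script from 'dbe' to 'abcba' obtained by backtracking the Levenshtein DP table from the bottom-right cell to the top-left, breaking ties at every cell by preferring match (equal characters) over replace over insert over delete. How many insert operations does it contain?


Edit distance = 4. Backtracking from cell (3, 5) with preference match > replace > insert > delete,
then listing the resulting alignment 'dbe' -> 'abcba' left to right:
  Step 1: insert 'a' [insertion #1]
  Step 2: insert 'b' [insertion #2]
  Step 3: replace d->c
  Step 4: keep 'b'
  Step 5: replace e->a
Total insertions: 2

2


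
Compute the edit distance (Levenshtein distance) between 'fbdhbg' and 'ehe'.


Building DP table for s1='fbdhbg' (len 6) and s2='ehe' (len 3):
       e  h  e
    0  1  2  3
  f 1  1  2  3
  b 2  2  2  3
  d 3  3  3  3
  h 4  4  3  4
  b 5  5  4  4
  g 6  6  5  5
Edit distance = dp[6][3] = 5

5


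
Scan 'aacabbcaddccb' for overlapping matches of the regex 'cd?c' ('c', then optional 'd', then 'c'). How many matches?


Pattern: cd?c means 'c', then optional 'd', then 'c'.
Scanning 'aacabbcaddccb' position-by-position:
  Pos 0: window 'aac' -> no
  Pos 1: window 'aca' -> no
  Pos 2: window 'cab' -> no
  Pos 3: window 'abb' -> no
  Pos 4: window 'bbc' -> no
  Pos 5: window 'bca' -> no
  Pos 6: window 'cad' -> no
  Pos 7: window 'add' -> no
  Pos 8: window 'ddc' -> no
  Pos 9: window 'dcc' -> no
  Pos 10: window 'ccb' -> MATCH
  Pos 11: window 'cb' -> no
  Pos 12: window 'b' -> no
Total matches: 1

1


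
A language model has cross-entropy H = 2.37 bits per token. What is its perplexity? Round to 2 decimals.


Perplexity formula: PP = 2^H
H = 2.37
PP = 2^2.37
Decompose: 2^2.37 = 2^2 * 2^0.37
2^2 = 4, 2^0.37 ~ 1.2923528
PP ~ 4 * 1.2923528 = 5.1694112
Rounded to 2 decimals: 5.17

5.17


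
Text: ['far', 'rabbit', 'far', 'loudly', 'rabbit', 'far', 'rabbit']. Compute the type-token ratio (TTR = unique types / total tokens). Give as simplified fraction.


Tokens: 7
Unique types: ('far', 'loudly', 'rabbit') = 3
TTR = 3/7
Already in lowest terms.

3/7


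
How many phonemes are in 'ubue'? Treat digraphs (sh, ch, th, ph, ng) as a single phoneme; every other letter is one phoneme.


Parsing 'ubue' greedily, digraphs first:
  'u' -> vowel phoneme (phonemes so far: 1)
  'b' -> consonant phoneme (phonemes so far: 2)
  'u' -> vowel phoneme (phonemes so far: 3)
  'e' -> vowel phoneme (phonemes so far: 4)
Total phonemes: 4

4
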